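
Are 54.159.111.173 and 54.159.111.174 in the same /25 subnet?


Mask: 255.255.255.128
54.159.111.173 AND mask = 54.159.111.128
54.159.111.174 AND mask = 54.159.111.128
Yes, same subnet (54.159.111.128)


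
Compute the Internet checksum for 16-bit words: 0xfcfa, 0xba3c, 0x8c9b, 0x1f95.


Sum all words (with carry folding):
+ 0xfcfa = 0xfcfa
+ 0xba3c = 0xb737
+ 0x8c9b = 0x43d3
+ 0x1f95 = 0x6368
One's complement: ~0x6368
Checksum = 0x9c97


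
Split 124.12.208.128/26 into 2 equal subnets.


New prefix = 26 + 1 = 27
Each subnet has 32 addresses
  124.12.208.128/27
  124.12.208.160/27
Subnets: 124.12.208.128/27, 124.12.208.160/27


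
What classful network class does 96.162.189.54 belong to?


First octet: 96
Binary: 01100000
0xxxxxxx -> Class A (1-126)
Class A, default mask 255.0.0.0 (/8)


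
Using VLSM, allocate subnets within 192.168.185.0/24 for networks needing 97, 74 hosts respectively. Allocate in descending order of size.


97 hosts -> /25 (126 usable): 192.168.185.0/25
74 hosts -> /25 (126 usable): 192.168.185.128/25
Allocation: 192.168.185.0/25 (97 hosts, 126 usable); 192.168.185.128/25 (74 hosts, 126 usable)


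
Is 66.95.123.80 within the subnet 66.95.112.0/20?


Subnet network: 66.95.112.0
Test IP AND mask: 66.95.112.0
Yes, 66.95.123.80 is in 66.95.112.0/20


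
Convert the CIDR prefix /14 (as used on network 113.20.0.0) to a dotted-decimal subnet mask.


/14 means 14 network bits, 18 host bits
Binary: 11111111111111000000000000000000
Mask: 255.252.0.0


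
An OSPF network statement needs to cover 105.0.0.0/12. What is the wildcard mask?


Subnet mask: 255.240.0.0
Wildcard = 255.255.255.255 - subnet mask
255 - 255 = 0
255 - 240 = 15
255 - 0 = 255
255 - 0 = 255
Wildcard: 0.15.255.255


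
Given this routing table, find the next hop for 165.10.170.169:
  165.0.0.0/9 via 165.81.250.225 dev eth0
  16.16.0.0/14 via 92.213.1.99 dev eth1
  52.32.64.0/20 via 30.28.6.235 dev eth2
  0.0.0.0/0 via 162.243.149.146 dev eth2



Longest prefix match for 165.10.170.169:
  /9 165.0.0.0: MATCH
  /14 16.16.0.0: no
  /20 52.32.64.0: no
  /0 0.0.0.0: MATCH
Selected: next-hop 165.81.250.225 via eth0 (matched /9)


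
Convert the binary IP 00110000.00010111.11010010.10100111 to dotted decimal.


00110000 = 48
00010111 = 23
11010010 = 210
10100111 = 167
IP: 48.23.210.167


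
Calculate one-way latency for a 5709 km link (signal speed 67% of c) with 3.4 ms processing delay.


Speed = 0.67 * 3e5 km/s = 201000 km/s
Propagation delay = 5709 / 201000 = 0.0284 s = 28.403 ms
Processing delay = 3.4 ms
Total one-way latency = 31.803 ms


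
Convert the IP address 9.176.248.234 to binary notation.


9 = 00001001
176 = 10110000
248 = 11111000
234 = 11101010
Binary: 00001001.10110000.11111000.11101010


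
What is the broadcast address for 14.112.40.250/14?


Network: 14.112.0.0/14
Host bits = 18
Set all host bits to 1:
Broadcast: 14.115.255.255


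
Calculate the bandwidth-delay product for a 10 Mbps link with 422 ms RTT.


BDP = bandwidth * RTT
= 10 Mbps * 422 ms
= 10 * 1e6 * 422 / 1000 bits
= 4220000 bits
= 527500 bytes
= 515.1367 KB
BDP = 4220000 bits (527500 bytes)


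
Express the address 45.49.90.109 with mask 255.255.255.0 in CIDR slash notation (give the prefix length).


Binary: 11111111.11111111.11111111.00000000
Count leading 1s
Prefix: /24


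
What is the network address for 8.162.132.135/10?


IP:   00001000.10100010.10000100.10000111
Mask: 11111111.11000000.00000000.00000000
AND operation:
Net:  00001000.10000000.00000000.00000000
Network: 8.128.0.0/10


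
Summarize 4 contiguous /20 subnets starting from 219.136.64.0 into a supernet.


Original prefix: /20
Number of subnets: 4 = 2^2
New prefix = 20 - 2 = 18
Supernet: 219.136.64.0/18


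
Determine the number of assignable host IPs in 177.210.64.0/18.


Host bits = 32 - 18 = 14
Total addresses = 2^14 = 16384
Usable = total - 2 (network and broadcast)
Usable hosts: 16382


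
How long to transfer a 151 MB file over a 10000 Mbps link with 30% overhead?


Effective throughput = 10000 * (1 - 30/100) = 7000 Mbps
File size in Mb = 151 * 8 = 1208 Mb
Time = 1208 / 7000
Time = 0.1726 seconds


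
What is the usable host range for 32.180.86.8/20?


Network: 32.180.80.0
Broadcast: 32.180.95.255
First usable = network + 1
Last usable = broadcast - 1
Range: 32.180.80.1 to 32.180.95.254


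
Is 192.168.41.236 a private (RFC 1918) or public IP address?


RFC 1918 private ranges:
  10.0.0.0/8 (10.0.0.0 - 10.255.255.255)
  172.16.0.0/12 (172.16.0.0 - 172.31.255.255)
  192.168.0.0/16 (192.168.0.0 - 192.168.255.255)
Private (in 192.168.0.0/16)


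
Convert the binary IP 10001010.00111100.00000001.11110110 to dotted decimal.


10001010 = 138
00111100 = 60
00000001 = 1
11110110 = 246
IP: 138.60.1.246


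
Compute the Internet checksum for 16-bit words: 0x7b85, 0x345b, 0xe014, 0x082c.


Sum all words (with carry folding):
+ 0x7b85 = 0x7b85
+ 0x345b = 0xafe0
+ 0xe014 = 0x8ff5
+ 0x082c = 0x9821
One's complement: ~0x9821
Checksum = 0x67de


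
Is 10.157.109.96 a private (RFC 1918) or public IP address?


RFC 1918 private ranges:
  10.0.0.0/8 (10.0.0.0 - 10.255.255.255)
  172.16.0.0/12 (172.16.0.0 - 172.31.255.255)
  192.168.0.0/16 (192.168.0.0 - 192.168.255.255)
Private (in 10.0.0.0/8)


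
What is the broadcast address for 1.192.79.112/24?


Network: 1.192.79.0/24
Host bits = 8
Set all host bits to 1:
Broadcast: 1.192.79.255


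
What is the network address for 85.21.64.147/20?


IP:   01010101.00010101.01000000.10010011
Mask: 11111111.11111111.11110000.00000000
AND operation:
Net:  01010101.00010101.01000000.00000000
Network: 85.21.64.0/20


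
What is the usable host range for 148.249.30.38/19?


Network: 148.249.0.0
Broadcast: 148.249.31.255
First usable = network + 1
Last usable = broadcast - 1
Range: 148.249.0.1 to 148.249.31.254


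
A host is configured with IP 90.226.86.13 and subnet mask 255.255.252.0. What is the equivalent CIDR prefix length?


Binary: 11111111.11111111.11111100.00000000
Count leading 1s
Prefix: /22


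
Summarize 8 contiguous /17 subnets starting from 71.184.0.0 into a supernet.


Original prefix: /17
Number of subnets: 8 = 2^3
New prefix = 17 - 3 = 14
Supernet: 71.184.0.0/14


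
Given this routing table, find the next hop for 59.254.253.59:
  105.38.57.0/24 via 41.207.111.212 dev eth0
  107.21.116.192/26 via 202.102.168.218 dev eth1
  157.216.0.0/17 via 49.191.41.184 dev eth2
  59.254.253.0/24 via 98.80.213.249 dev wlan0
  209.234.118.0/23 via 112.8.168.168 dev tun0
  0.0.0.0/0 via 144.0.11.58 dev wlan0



Longest prefix match for 59.254.253.59:
  /24 105.38.57.0: no
  /26 107.21.116.192: no
  /17 157.216.0.0: no
  /24 59.254.253.0: MATCH
  /23 209.234.118.0: no
  /0 0.0.0.0: MATCH
Selected: next-hop 98.80.213.249 via wlan0 (matched /24)


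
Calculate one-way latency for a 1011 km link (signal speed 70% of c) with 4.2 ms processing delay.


Speed = 0.7 * 3e5 km/s = 210000 km/s
Propagation delay = 1011 / 210000 = 0.0048 s = 4.8143 ms
Processing delay = 4.2 ms
Total one-way latency = 9.0143 ms


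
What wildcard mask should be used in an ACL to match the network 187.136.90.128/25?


Subnet mask: 255.255.255.128
Wildcard = 255.255.255.255 - subnet mask
255 - 255 = 0
255 - 255 = 0
255 - 255 = 0
255 - 128 = 127
Wildcard: 0.0.0.127


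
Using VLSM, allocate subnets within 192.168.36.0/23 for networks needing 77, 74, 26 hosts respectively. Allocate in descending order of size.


77 hosts -> /25 (126 usable): 192.168.36.0/25
74 hosts -> /25 (126 usable): 192.168.36.128/25
26 hosts -> /27 (30 usable): 192.168.37.0/27
Allocation: 192.168.36.0/25 (77 hosts, 126 usable); 192.168.36.128/25 (74 hosts, 126 usable); 192.168.37.0/27 (26 hosts, 30 usable)


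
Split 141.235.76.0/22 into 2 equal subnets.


New prefix = 22 + 1 = 23
Each subnet has 512 addresses
  141.235.76.0/23
  141.235.78.0/23
Subnets: 141.235.76.0/23, 141.235.78.0/23


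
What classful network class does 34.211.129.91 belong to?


First octet: 34
Binary: 00100010
0xxxxxxx -> Class A (1-126)
Class A, default mask 255.0.0.0 (/8)


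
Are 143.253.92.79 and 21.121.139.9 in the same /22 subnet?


Mask: 255.255.252.0
143.253.92.79 AND mask = 143.253.92.0
21.121.139.9 AND mask = 21.121.136.0
No, different subnets (143.253.92.0 vs 21.121.136.0)


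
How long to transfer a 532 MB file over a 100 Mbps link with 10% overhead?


Effective throughput = 100 * (1 - 10/100) = 90 Mbps
File size in Mb = 532 * 8 = 4256 Mb
Time = 4256 / 90
Time = 47.2889 seconds


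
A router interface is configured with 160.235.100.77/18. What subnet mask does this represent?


/18 means 18 network bits, 14 host bits
Binary: 11111111111111111100000000000000
Mask: 255.255.192.0


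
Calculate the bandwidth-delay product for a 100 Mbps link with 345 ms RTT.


BDP = bandwidth * RTT
= 100 Mbps * 345 ms
= 100 * 1e6 * 345 / 1000 bits
= 34500000 bits
= 4312500 bytes
= 4211.4258 KB
BDP = 34500000 bits (4312500 bytes)


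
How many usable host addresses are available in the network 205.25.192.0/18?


Host bits = 32 - 18 = 14
Total addresses = 2^14 = 16384
Usable = total - 2 (network and broadcast)
Usable hosts: 16382


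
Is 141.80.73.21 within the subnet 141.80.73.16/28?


Subnet network: 141.80.73.16
Test IP AND mask: 141.80.73.16
Yes, 141.80.73.21 is in 141.80.73.16/28


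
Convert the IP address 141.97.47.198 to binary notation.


141 = 10001101
97 = 01100001
47 = 00101111
198 = 11000110
Binary: 10001101.01100001.00101111.11000110


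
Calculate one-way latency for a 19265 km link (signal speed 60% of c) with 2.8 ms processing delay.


Speed = 0.6 * 3e5 km/s = 180000 km/s
Propagation delay = 19265 / 180000 = 0.107 s = 107.0278 ms
Processing delay = 2.8 ms
Total one-way latency = 109.8278 ms


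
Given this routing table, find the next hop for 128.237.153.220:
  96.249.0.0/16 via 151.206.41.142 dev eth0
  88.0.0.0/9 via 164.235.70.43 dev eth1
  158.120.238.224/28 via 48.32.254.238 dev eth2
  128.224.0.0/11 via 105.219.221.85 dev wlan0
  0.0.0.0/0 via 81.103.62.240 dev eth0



Longest prefix match for 128.237.153.220:
  /16 96.249.0.0: no
  /9 88.0.0.0: no
  /28 158.120.238.224: no
  /11 128.224.0.0: MATCH
  /0 0.0.0.0: MATCH
Selected: next-hop 105.219.221.85 via wlan0 (matched /11)


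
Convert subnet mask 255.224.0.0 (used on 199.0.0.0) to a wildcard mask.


Subnet mask: 255.224.0.0
Wildcard = 255.255.255.255 - subnet mask
255 - 255 = 0
255 - 224 = 31
255 - 0 = 255
255 - 0 = 255
Wildcard: 0.31.255.255


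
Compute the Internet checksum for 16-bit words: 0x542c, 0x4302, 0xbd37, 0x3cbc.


Sum all words (with carry folding):
+ 0x542c = 0x542c
+ 0x4302 = 0x972e
+ 0xbd37 = 0x5466
+ 0x3cbc = 0x9122
One's complement: ~0x9122
Checksum = 0x6edd


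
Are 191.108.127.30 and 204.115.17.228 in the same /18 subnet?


Mask: 255.255.192.0
191.108.127.30 AND mask = 191.108.64.0
204.115.17.228 AND mask = 204.115.0.0
No, different subnets (191.108.64.0 vs 204.115.0.0)


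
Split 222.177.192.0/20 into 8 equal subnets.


New prefix = 20 + 3 = 23
Each subnet has 512 addresses
  222.177.192.0/23
  222.177.194.0/23
  222.177.196.0/23
  222.177.198.0/23
  222.177.200.0/23
  222.177.202.0/23
  222.177.204.0/23
  222.177.206.0/23
Subnets: 222.177.192.0/23, 222.177.194.0/23, 222.177.196.0/23, 222.177.198.0/23, 222.177.200.0/23, 222.177.202.0/23, 222.177.204.0/23, 222.177.206.0/23


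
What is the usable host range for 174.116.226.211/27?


Network: 174.116.226.192
Broadcast: 174.116.226.223
First usable = network + 1
Last usable = broadcast - 1
Range: 174.116.226.193 to 174.116.226.222


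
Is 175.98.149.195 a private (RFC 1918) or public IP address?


RFC 1918 private ranges:
  10.0.0.0/8 (10.0.0.0 - 10.255.255.255)
  172.16.0.0/12 (172.16.0.0 - 172.31.255.255)
  192.168.0.0/16 (192.168.0.0 - 192.168.255.255)
Public (not in any RFC 1918 range)


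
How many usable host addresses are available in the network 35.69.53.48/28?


Host bits = 32 - 28 = 4
Total addresses = 2^4 = 16
Usable = total - 2 (network and broadcast)
Usable hosts: 14


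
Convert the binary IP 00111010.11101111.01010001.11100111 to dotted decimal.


00111010 = 58
11101111 = 239
01010001 = 81
11100111 = 231
IP: 58.239.81.231


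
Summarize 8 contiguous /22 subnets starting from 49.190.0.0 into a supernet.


Original prefix: /22
Number of subnets: 8 = 2^3
New prefix = 22 - 3 = 19
Supernet: 49.190.0.0/19


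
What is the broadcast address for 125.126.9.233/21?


Network: 125.126.8.0/21
Host bits = 11
Set all host bits to 1:
Broadcast: 125.126.15.255


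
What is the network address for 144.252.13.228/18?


IP:   10010000.11111100.00001101.11100100
Mask: 11111111.11111111.11000000.00000000
AND operation:
Net:  10010000.11111100.00000000.00000000
Network: 144.252.0.0/18


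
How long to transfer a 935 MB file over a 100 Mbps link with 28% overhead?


Effective throughput = 100 * (1 - 28/100) = 72 Mbps
File size in Mb = 935 * 8 = 7480 Mb
Time = 7480 / 72
Time = 103.8889 seconds


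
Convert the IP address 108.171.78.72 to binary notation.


108 = 01101100
171 = 10101011
78 = 01001110
72 = 01001000
Binary: 01101100.10101011.01001110.01001000


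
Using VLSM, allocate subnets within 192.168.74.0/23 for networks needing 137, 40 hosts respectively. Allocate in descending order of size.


137 hosts -> /24 (254 usable): 192.168.74.0/24
40 hosts -> /26 (62 usable): 192.168.75.0/26
Allocation: 192.168.74.0/24 (137 hosts, 254 usable); 192.168.75.0/26 (40 hosts, 62 usable)


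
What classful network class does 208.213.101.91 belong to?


First octet: 208
Binary: 11010000
110xxxxx -> Class C (192-223)
Class C, default mask 255.255.255.0 (/24)


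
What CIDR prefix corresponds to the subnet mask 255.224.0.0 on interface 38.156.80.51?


Binary: 11111111.11100000.00000000.00000000
Count leading 1s
Prefix: /11


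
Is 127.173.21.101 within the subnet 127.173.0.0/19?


Subnet network: 127.173.0.0
Test IP AND mask: 127.173.0.0
Yes, 127.173.21.101 is in 127.173.0.0/19


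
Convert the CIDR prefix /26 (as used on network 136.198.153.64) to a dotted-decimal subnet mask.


/26 means 26 network bits, 6 host bits
Binary: 11111111111111111111111111000000
Mask: 255.255.255.192


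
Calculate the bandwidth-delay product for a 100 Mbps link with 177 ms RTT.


BDP = bandwidth * RTT
= 100 Mbps * 177 ms
= 100 * 1e6 * 177 / 1000 bits
= 17700000 bits
= 2212500 bytes
= 2160.6445 KB
BDP = 17700000 bits (2212500 bytes)


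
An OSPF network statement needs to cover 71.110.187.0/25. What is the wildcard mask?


Subnet mask: 255.255.255.128
Wildcard = 255.255.255.255 - subnet mask
255 - 255 = 0
255 - 255 = 0
255 - 255 = 0
255 - 128 = 127
Wildcard: 0.0.0.127


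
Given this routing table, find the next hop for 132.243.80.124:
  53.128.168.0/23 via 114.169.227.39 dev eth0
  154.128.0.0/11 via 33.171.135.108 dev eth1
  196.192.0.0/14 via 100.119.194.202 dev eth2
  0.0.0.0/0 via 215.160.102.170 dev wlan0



Longest prefix match for 132.243.80.124:
  /23 53.128.168.0: no
  /11 154.128.0.0: no
  /14 196.192.0.0: no
  /0 0.0.0.0: MATCH
Selected: next-hop 215.160.102.170 via wlan0 (matched /0)


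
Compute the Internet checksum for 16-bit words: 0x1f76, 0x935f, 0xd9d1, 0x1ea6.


Sum all words (with carry folding):
+ 0x1f76 = 0x1f76
+ 0x935f = 0xb2d5
+ 0xd9d1 = 0x8ca7
+ 0x1ea6 = 0xab4d
One's complement: ~0xab4d
Checksum = 0x54b2


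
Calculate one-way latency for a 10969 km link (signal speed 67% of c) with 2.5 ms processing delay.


Speed = 0.67 * 3e5 km/s = 201000 km/s
Propagation delay = 10969 / 201000 = 0.0546 s = 54.5721 ms
Processing delay = 2.5 ms
Total one-way latency = 57.0721 ms


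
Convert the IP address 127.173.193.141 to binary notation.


127 = 01111111
173 = 10101101
193 = 11000001
141 = 10001101
Binary: 01111111.10101101.11000001.10001101


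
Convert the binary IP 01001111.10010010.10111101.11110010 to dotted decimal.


01001111 = 79
10010010 = 146
10111101 = 189
11110010 = 242
IP: 79.146.189.242


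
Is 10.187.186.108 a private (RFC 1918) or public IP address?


RFC 1918 private ranges:
  10.0.0.0/8 (10.0.0.0 - 10.255.255.255)
  172.16.0.0/12 (172.16.0.0 - 172.31.255.255)
  192.168.0.0/16 (192.168.0.0 - 192.168.255.255)
Private (in 10.0.0.0/8)


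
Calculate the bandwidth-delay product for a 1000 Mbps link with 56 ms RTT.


BDP = bandwidth * RTT
= 1000 Mbps * 56 ms
= 1000 * 1e6 * 56 / 1000 bits
= 56000000 bits
= 7000000 bytes
= 6835.9375 KB
BDP = 56000000 bits (7000000 bytes)


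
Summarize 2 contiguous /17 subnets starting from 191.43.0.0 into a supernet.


Original prefix: /17
Number of subnets: 2 = 2^1
New prefix = 17 - 1 = 16
Supernet: 191.43.0.0/16


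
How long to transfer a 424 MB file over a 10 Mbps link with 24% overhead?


Effective throughput = 10 * (1 - 24/100) = 7.6 Mbps
File size in Mb = 424 * 8 = 3392 Mb
Time = 3392 / 7.6
Time = 446.3158 seconds


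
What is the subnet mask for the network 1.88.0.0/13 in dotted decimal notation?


/13 means 13 network bits, 19 host bits
Binary: 11111111111110000000000000000000
Mask: 255.248.0.0


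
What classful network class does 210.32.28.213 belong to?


First octet: 210
Binary: 11010010
110xxxxx -> Class C (192-223)
Class C, default mask 255.255.255.0 (/24)


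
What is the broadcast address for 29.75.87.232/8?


Network: 29.0.0.0/8
Host bits = 24
Set all host bits to 1:
Broadcast: 29.255.255.255


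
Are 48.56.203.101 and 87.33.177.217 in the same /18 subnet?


Mask: 255.255.192.0
48.56.203.101 AND mask = 48.56.192.0
87.33.177.217 AND mask = 87.33.128.0
No, different subnets (48.56.192.0 vs 87.33.128.0)


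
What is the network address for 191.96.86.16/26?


IP:   10111111.01100000.01010110.00010000
Mask: 11111111.11111111.11111111.11000000
AND operation:
Net:  10111111.01100000.01010110.00000000
Network: 191.96.86.0/26


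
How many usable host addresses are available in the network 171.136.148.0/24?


Host bits = 32 - 24 = 8
Total addresses = 2^8 = 256
Usable = total - 2 (network and broadcast)
Usable hosts: 254


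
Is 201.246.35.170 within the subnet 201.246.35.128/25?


Subnet network: 201.246.35.128
Test IP AND mask: 201.246.35.128
Yes, 201.246.35.170 is in 201.246.35.128/25


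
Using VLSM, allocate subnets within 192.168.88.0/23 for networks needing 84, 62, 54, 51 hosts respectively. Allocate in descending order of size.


84 hosts -> /25 (126 usable): 192.168.88.0/25
62 hosts -> /26 (62 usable): 192.168.88.128/26
54 hosts -> /26 (62 usable): 192.168.88.192/26
51 hosts -> /26 (62 usable): 192.168.89.0/26
Allocation: 192.168.88.0/25 (84 hosts, 126 usable); 192.168.88.128/26 (62 hosts, 62 usable); 192.168.88.192/26 (54 hosts, 62 usable); 192.168.89.0/26 (51 hosts, 62 usable)


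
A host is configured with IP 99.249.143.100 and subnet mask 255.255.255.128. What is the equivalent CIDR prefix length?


Binary: 11111111.11111111.11111111.10000000
Count leading 1s
Prefix: /25


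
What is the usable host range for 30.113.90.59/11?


Network: 30.96.0.0
Broadcast: 30.127.255.255
First usable = network + 1
Last usable = broadcast - 1
Range: 30.96.0.1 to 30.127.255.254


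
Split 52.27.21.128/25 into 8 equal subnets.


New prefix = 25 + 3 = 28
Each subnet has 16 addresses
  52.27.21.128/28
  52.27.21.144/28
  52.27.21.160/28
  52.27.21.176/28
  52.27.21.192/28
  52.27.21.208/28
  52.27.21.224/28
  52.27.21.240/28
Subnets: 52.27.21.128/28, 52.27.21.144/28, 52.27.21.160/28, 52.27.21.176/28, 52.27.21.192/28, 52.27.21.208/28, 52.27.21.224/28, 52.27.21.240/28


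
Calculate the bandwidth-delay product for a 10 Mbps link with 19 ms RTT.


BDP = bandwidth * RTT
= 10 Mbps * 19 ms
= 10 * 1e6 * 19 / 1000 bits
= 190000 bits
= 23750 bytes
= 23.1934 KB
BDP = 190000 bits (23750 bytes)


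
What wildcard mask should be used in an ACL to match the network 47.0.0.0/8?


Subnet mask: 255.0.0.0
Wildcard = 255.255.255.255 - subnet mask
255 - 255 = 0
255 - 0 = 255
255 - 0 = 255
255 - 0 = 255
Wildcard: 0.255.255.255


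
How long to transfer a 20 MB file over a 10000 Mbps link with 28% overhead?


Effective throughput = 10000 * (1 - 28/100) = 7200 Mbps
File size in Mb = 20 * 8 = 160 Mb
Time = 160 / 7200
Time = 0.0222 seconds


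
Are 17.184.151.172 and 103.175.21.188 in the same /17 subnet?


Mask: 255.255.128.0
17.184.151.172 AND mask = 17.184.128.0
103.175.21.188 AND mask = 103.175.0.0
No, different subnets (17.184.128.0 vs 103.175.0.0)


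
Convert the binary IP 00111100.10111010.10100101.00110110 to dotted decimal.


00111100 = 60
10111010 = 186
10100101 = 165
00110110 = 54
IP: 60.186.165.54


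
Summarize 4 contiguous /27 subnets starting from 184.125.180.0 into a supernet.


Original prefix: /27
Number of subnets: 4 = 2^2
New prefix = 27 - 2 = 25
Supernet: 184.125.180.0/25


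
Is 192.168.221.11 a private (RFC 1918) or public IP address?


RFC 1918 private ranges:
  10.0.0.0/8 (10.0.0.0 - 10.255.255.255)
  172.16.0.0/12 (172.16.0.0 - 172.31.255.255)
  192.168.0.0/16 (192.168.0.0 - 192.168.255.255)
Private (in 192.168.0.0/16)


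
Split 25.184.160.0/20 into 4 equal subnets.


New prefix = 20 + 2 = 22
Each subnet has 1024 addresses
  25.184.160.0/22
  25.184.164.0/22
  25.184.168.0/22
  25.184.172.0/22
Subnets: 25.184.160.0/22, 25.184.164.0/22, 25.184.168.0/22, 25.184.172.0/22


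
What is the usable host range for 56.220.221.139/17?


Network: 56.220.128.0
Broadcast: 56.220.255.255
First usable = network + 1
Last usable = broadcast - 1
Range: 56.220.128.1 to 56.220.255.254


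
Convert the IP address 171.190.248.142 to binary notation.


171 = 10101011
190 = 10111110
248 = 11111000
142 = 10001110
Binary: 10101011.10111110.11111000.10001110


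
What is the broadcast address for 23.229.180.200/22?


Network: 23.229.180.0/22
Host bits = 10
Set all host bits to 1:
Broadcast: 23.229.183.255


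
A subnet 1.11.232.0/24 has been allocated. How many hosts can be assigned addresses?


Host bits = 32 - 24 = 8
Total addresses = 2^8 = 256
Usable = total - 2 (network and broadcast)
Usable hosts: 254


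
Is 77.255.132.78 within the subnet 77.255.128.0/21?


Subnet network: 77.255.128.0
Test IP AND mask: 77.255.128.0
Yes, 77.255.132.78 is in 77.255.128.0/21


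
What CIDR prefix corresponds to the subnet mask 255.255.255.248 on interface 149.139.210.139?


Binary: 11111111.11111111.11111111.11111000
Count leading 1s
Prefix: /29


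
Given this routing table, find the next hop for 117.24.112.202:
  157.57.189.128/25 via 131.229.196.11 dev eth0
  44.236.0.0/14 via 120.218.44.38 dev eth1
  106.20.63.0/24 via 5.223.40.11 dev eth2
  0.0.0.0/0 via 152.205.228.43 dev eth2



Longest prefix match for 117.24.112.202:
  /25 157.57.189.128: no
  /14 44.236.0.0: no
  /24 106.20.63.0: no
  /0 0.0.0.0: MATCH
Selected: next-hop 152.205.228.43 via eth2 (matched /0)


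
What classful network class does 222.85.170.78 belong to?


First octet: 222
Binary: 11011110
110xxxxx -> Class C (192-223)
Class C, default mask 255.255.255.0 (/24)


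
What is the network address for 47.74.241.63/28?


IP:   00101111.01001010.11110001.00111111
Mask: 11111111.11111111.11111111.11110000
AND operation:
Net:  00101111.01001010.11110001.00110000
Network: 47.74.241.48/28


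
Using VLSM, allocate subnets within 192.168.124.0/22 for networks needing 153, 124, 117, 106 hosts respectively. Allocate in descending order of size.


153 hosts -> /24 (254 usable): 192.168.124.0/24
124 hosts -> /25 (126 usable): 192.168.125.0/25
117 hosts -> /25 (126 usable): 192.168.125.128/25
106 hosts -> /25 (126 usable): 192.168.126.0/25
Allocation: 192.168.124.0/24 (153 hosts, 254 usable); 192.168.125.0/25 (124 hosts, 126 usable); 192.168.125.128/25 (117 hosts, 126 usable); 192.168.126.0/25 (106 hosts, 126 usable)


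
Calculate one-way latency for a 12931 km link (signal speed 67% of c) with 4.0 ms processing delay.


Speed = 0.67 * 3e5 km/s = 201000 km/s
Propagation delay = 12931 / 201000 = 0.0643 s = 64.3333 ms
Processing delay = 4.0 ms
Total one-way latency = 68.3333 ms


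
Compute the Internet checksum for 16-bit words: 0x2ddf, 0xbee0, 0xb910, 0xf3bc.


Sum all words (with carry folding):
+ 0x2ddf = 0x2ddf
+ 0xbee0 = 0xecbf
+ 0xb910 = 0xa5d0
+ 0xf3bc = 0x998d
One's complement: ~0x998d
Checksum = 0x6672


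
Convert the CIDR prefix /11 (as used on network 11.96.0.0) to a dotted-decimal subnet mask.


/11 means 11 network bits, 21 host bits
Binary: 11111111111000000000000000000000
Mask: 255.224.0.0


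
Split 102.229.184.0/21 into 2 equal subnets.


New prefix = 21 + 1 = 22
Each subnet has 1024 addresses
  102.229.184.0/22
  102.229.188.0/22
Subnets: 102.229.184.0/22, 102.229.188.0/22


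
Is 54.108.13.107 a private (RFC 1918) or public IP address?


RFC 1918 private ranges:
  10.0.0.0/8 (10.0.0.0 - 10.255.255.255)
  172.16.0.0/12 (172.16.0.0 - 172.31.255.255)
  192.168.0.0/16 (192.168.0.0 - 192.168.255.255)
Public (not in any RFC 1918 range)


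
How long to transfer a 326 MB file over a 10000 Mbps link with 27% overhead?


Effective throughput = 10000 * (1 - 27/100) = 7300 Mbps
File size in Mb = 326 * 8 = 2608 Mb
Time = 2608 / 7300
Time = 0.3573 seconds


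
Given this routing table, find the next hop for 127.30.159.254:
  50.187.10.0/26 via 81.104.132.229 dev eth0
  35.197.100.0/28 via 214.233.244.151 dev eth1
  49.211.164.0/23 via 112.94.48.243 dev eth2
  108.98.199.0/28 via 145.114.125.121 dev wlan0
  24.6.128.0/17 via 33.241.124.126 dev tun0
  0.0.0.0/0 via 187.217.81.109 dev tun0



Longest prefix match for 127.30.159.254:
  /26 50.187.10.0: no
  /28 35.197.100.0: no
  /23 49.211.164.0: no
  /28 108.98.199.0: no
  /17 24.6.128.0: no
  /0 0.0.0.0: MATCH
Selected: next-hop 187.217.81.109 via tun0 (matched /0)


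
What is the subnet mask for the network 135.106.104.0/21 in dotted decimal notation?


/21 means 21 network bits, 11 host bits
Binary: 11111111111111111111100000000000
Mask: 255.255.248.0


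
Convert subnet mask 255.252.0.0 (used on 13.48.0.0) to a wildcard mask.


Subnet mask: 255.252.0.0
Wildcard = 255.255.255.255 - subnet mask
255 - 255 = 0
255 - 252 = 3
255 - 0 = 255
255 - 0 = 255
Wildcard: 0.3.255.255


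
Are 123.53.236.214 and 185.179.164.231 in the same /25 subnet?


Mask: 255.255.255.128
123.53.236.214 AND mask = 123.53.236.128
185.179.164.231 AND mask = 185.179.164.128
No, different subnets (123.53.236.128 vs 185.179.164.128)


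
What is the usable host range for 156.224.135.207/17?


Network: 156.224.128.0
Broadcast: 156.224.255.255
First usable = network + 1
Last usable = broadcast - 1
Range: 156.224.128.1 to 156.224.255.254


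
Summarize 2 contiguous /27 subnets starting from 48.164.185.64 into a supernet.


Original prefix: /27
Number of subnets: 2 = 2^1
New prefix = 27 - 1 = 26
Supernet: 48.164.185.64/26


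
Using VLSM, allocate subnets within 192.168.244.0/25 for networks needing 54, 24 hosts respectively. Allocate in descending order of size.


54 hosts -> /26 (62 usable): 192.168.244.0/26
24 hosts -> /27 (30 usable): 192.168.244.64/27
Allocation: 192.168.244.0/26 (54 hosts, 62 usable); 192.168.244.64/27 (24 hosts, 30 usable)


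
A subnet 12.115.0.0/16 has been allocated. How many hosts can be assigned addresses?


Host bits = 32 - 16 = 16
Total addresses = 2^16 = 65536
Usable = total - 2 (network and broadcast)
Usable hosts: 65534


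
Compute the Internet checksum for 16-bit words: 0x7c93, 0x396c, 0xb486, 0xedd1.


Sum all words (with carry folding):
+ 0x7c93 = 0x7c93
+ 0x396c = 0xb5ff
+ 0xb486 = 0x6a86
+ 0xedd1 = 0x5858
One's complement: ~0x5858
Checksum = 0xa7a7


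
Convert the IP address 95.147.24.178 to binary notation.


95 = 01011111
147 = 10010011
24 = 00011000
178 = 10110010
Binary: 01011111.10010011.00011000.10110010


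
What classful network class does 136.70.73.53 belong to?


First octet: 136
Binary: 10001000
10xxxxxx -> Class B (128-191)
Class B, default mask 255.255.0.0 (/16)


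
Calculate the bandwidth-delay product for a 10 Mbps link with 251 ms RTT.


BDP = bandwidth * RTT
= 10 Mbps * 251 ms
= 10 * 1e6 * 251 / 1000 bits
= 2510000 bits
= 313750 bytes
= 306.3965 KB
BDP = 2510000 bits (313750 bytes)


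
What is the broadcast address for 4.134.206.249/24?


Network: 4.134.206.0/24
Host bits = 8
Set all host bits to 1:
Broadcast: 4.134.206.255


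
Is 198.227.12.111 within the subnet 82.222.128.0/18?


Subnet network: 82.222.128.0
Test IP AND mask: 198.227.0.0
No, 198.227.12.111 is not in 82.222.128.0/18


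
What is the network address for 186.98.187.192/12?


IP:   10111010.01100010.10111011.11000000
Mask: 11111111.11110000.00000000.00000000
AND operation:
Net:  10111010.01100000.00000000.00000000
Network: 186.96.0.0/12


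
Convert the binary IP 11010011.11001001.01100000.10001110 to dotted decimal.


11010011 = 211
11001001 = 201
01100000 = 96
10001110 = 142
IP: 211.201.96.142


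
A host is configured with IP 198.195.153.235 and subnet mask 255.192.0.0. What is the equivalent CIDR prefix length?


Binary: 11111111.11000000.00000000.00000000
Count leading 1s
Prefix: /10


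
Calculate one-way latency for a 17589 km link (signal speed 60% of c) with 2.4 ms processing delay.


Speed = 0.6 * 3e5 km/s = 180000 km/s
Propagation delay = 17589 / 180000 = 0.0977 s = 97.7167 ms
Processing delay = 2.4 ms
Total one-way latency = 100.1167 ms


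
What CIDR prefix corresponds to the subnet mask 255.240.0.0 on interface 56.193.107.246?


Binary: 11111111.11110000.00000000.00000000
Count leading 1s
Prefix: /12


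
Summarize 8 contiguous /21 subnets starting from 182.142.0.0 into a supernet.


Original prefix: /21
Number of subnets: 8 = 2^3
New prefix = 21 - 3 = 18
Supernet: 182.142.0.0/18


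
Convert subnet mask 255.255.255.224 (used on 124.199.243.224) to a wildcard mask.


Subnet mask: 255.255.255.224
Wildcard = 255.255.255.255 - subnet mask
255 - 255 = 0
255 - 255 = 0
255 - 255 = 0
255 - 224 = 31
Wildcard: 0.0.0.31


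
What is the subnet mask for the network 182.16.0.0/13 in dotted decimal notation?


/13 means 13 network bits, 19 host bits
Binary: 11111111111110000000000000000000
Mask: 255.248.0.0


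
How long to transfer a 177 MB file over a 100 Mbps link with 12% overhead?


Effective throughput = 100 * (1 - 12/100) = 88 Mbps
File size in Mb = 177 * 8 = 1416 Mb
Time = 1416 / 88
Time = 16.0909 seconds


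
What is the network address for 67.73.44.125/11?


IP:   01000011.01001001.00101100.01111101
Mask: 11111111.11100000.00000000.00000000
AND operation:
Net:  01000011.01000000.00000000.00000000
Network: 67.64.0.0/11


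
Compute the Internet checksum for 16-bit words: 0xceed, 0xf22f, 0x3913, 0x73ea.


Sum all words (with carry folding):
+ 0xceed = 0xceed
+ 0xf22f = 0xc11d
+ 0x3913 = 0xfa30
+ 0x73ea = 0x6e1b
One's complement: ~0x6e1b
Checksum = 0x91e4


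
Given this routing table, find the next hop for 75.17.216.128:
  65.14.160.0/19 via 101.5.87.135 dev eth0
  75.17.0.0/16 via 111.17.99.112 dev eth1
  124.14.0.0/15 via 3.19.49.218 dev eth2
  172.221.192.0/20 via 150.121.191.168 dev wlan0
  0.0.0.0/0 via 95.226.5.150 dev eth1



Longest prefix match for 75.17.216.128:
  /19 65.14.160.0: no
  /16 75.17.0.0: MATCH
  /15 124.14.0.0: no
  /20 172.221.192.0: no
  /0 0.0.0.0: MATCH
Selected: next-hop 111.17.99.112 via eth1 (matched /16)


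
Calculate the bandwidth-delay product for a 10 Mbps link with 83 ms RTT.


BDP = bandwidth * RTT
= 10 Mbps * 83 ms
= 10 * 1e6 * 83 / 1000 bits
= 830000 bits
= 103750 bytes
= 101.3184 KB
BDP = 830000 bits (103750 bytes)


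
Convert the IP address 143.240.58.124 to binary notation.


143 = 10001111
240 = 11110000
58 = 00111010
124 = 01111100
Binary: 10001111.11110000.00111010.01111100


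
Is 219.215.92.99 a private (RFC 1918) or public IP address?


RFC 1918 private ranges:
  10.0.0.0/8 (10.0.0.0 - 10.255.255.255)
  172.16.0.0/12 (172.16.0.0 - 172.31.255.255)
  192.168.0.0/16 (192.168.0.0 - 192.168.255.255)
Public (not in any RFC 1918 range)


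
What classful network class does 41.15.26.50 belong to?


First octet: 41
Binary: 00101001
0xxxxxxx -> Class A (1-126)
Class A, default mask 255.0.0.0 (/8)


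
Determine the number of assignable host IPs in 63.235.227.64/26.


Host bits = 32 - 26 = 6
Total addresses = 2^6 = 64
Usable = total - 2 (network and broadcast)
Usable hosts: 62


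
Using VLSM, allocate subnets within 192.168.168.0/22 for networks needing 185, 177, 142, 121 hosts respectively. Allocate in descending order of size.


185 hosts -> /24 (254 usable): 192.168.168.0/24
177 hosts -> /24 (254 usable): 192.168.169.0/24
142 hosts -> /24 (254 usable): 192.168.170.0/24
121 hosts -> /25 (126 usable): 192.168.171.0/25
Allocation: 192.168.168.0/24 (185 hosts, 254 usable); 192.168.169.0/24 (177 hosts, 254 usable); 192.168.170.0/24 (142 hosts, 254 usable); 192.168.171.0/25 (121 hosts, 126 usable)


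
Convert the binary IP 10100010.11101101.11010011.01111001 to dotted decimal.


10100010 = 162
11101101 = 237
11010011 = 211
01111001 = 121
IP: 162.237.211.121


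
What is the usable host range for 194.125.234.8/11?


Network: 194.96.0.0
Broadcast: 194.127.255.255
First usable = network + 1
Last usable = broadcast - 1
Range: 194.96.0.1 to 194.127.255.254


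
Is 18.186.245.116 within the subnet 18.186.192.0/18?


Subnet network: 18.186.192.0
Test IP AND mask: 18.186.192.0
Yes, 18.186.245.116 is in 18.186.192.0/18


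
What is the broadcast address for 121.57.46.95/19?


Network: 121.57.32.0/19
Host bits = 13
Set all host bits to 1:
Broadcast: 121.57.63.255


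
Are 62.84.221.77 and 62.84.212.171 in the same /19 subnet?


Mask: 255.255.224.0
62.84.221.77 AND mask = 62.84.192.0
62.84.212.171 AND mask = 62.84.192.0
Yes, same subnet (62.84.192.0)


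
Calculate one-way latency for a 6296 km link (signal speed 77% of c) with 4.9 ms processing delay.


Speed = 0.77 * 3e5 km/s = 231000 km/s
Propagation delay = 6296 / 231000 = 0.0273 s = 27.2554 ms
Processing delay = 4.9 ms
Total one-way latency = 32.1554 ms


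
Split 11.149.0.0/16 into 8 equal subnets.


New prefix = 16 + 3 = 19
Each subnet has 8192 addresses
  11.149.0.0/19
  11.149.32.0/19
  11.149.64.0/19
  11.149.96.0/19
  11.149.128.0/19
  11.149.160.0/19
  11.149.192.0/19
  11.149.224.0/19
Subnets: 11.149.0.0/19, 11.149.32.0/19, 11.149.64.0/19, 11.149.96.0/19, 11.149.128.0/19, 11.149.160.0/19, 11.149.192.0/19, 11.149.224.0/19


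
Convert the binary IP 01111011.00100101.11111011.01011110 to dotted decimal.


01111011 = 123
00100101 = 37
11111011 = 251
01011110 = 94
IP: 123.37.251.94


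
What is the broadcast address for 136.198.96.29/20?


Network: 136.198.96.0/20
Host bits = 12
Set all host bits to 1:
Broadcast: 136.198.111.255


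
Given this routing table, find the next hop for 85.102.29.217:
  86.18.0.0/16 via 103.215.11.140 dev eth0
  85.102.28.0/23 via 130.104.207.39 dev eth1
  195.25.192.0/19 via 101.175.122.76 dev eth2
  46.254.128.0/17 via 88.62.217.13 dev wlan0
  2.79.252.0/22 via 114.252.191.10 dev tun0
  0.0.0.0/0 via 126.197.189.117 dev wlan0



Longest prefix match for 85.102.29.217:
  /16 86.18.0.0: no
  /23 85.102.28.0: MATCH
  /19 195.25.192.0: no
  /17 46.254.128.0: no
  /22 2.79.252.0: no
  /0 0.0.0.0: MATCH
Selected: next-hop 130.104.207.39 via eth1 (matched /23)


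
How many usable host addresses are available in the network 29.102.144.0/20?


Host bits = 32 - 20 = 12
Total addresses = 2^12 = 4096
Usable = total - 2 (network and broadcast)
Usable hosts: 4094


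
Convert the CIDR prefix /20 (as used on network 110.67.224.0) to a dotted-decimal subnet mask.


/20 means 20 network bits, 12 host bits
Binary: 11111111111111111111000000000000
Mask: 255.255.240.0


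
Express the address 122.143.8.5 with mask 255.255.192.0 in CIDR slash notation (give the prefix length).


Binary: 11111111.11111111.11000000.00000000
Count leading 1s
Prefix: /18


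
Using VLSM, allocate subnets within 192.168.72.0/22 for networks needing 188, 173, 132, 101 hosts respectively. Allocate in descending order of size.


188 hosts -> /24 (254 usable): 192.168.72.0/24
173 hosts -> /24 (254 usable): 192.168.73.0/24
132 hosts -> /24 (254 usable): 192.168.74.0/24
101 hosts -> /25 (126 usable): 192.168.75.0/25
Allocation: 192.168.72.0/24 (188 hosts, 254 usable); 192.168.73.0/24 (173 hosts, 254 usable); 192.168.74.0/24 (132 hosts, 254 usable); 192.168.75.0/25 (101 hosts, 126 usable)


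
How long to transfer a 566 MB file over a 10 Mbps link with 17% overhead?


Effective throughput = 10 * (1 - 17/100) = 8.3 Mbps
File size in Mb = 566 * 8 = 4528 Mb
Time = 4528 / 8.3
Time = 545.5422 seconds


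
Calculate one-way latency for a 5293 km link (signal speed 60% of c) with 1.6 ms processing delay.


Speed = 0.6 * 3e5 km/s = 180000 km/s
Propagation delay = 5293 / 180000 = 0.0294 s = 29.4056 ms
Processing delay = 1.6 ms
Total one-way latency = 31.0056 ms


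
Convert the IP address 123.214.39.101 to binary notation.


123 = 01111011
214 = 11010110
39 = 00100111
101 = 01100101
Binary: 01111011.11010110.00100111.01100101


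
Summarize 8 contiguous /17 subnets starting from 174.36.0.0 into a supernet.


Original prefix: /17
Number of subnets: 8 = 2^3
New prefix = 17 - 3 = 14
Supernet: 174.36.0.0/14


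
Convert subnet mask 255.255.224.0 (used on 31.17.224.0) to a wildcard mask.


Subnet mask: 255.255.224.0
Wildcard = 255.255.255.255 - subnet mask
255 - 255 = 0
255 - 255 = 0
255 - 224 = 31
255 - 0 = 255
Wildcard: 0.0.31.255


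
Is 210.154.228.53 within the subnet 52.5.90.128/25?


Subnet network: 52.5.90.128
Test IP AND mask: 210.154.228.0
No, 210.154.228.53 is not in 52.5.90.128/25


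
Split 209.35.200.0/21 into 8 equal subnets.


New prefix = 21 + 3 = 24
Each subnet has 256 addresses
  209.35.200.0/24
  209.35.201.0/24
  209.35.202.0/24
  209.35.203.0/24
  209.35.204.0/24
  209.35.205.0/24
  209.35.206.0/24
  209.35.207.0/24
Subnets: 209.35.200.0/24, 209.35.201.0/24, 209.35.202.0/24, 209.35.203.0/24, 209.35.204.0/24, 209.35.205.0/24, 209.35.206.0/24, 209.35.207.0/24


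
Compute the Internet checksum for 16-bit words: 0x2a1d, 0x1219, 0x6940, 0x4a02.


Sum all words (with carry folding):
+ 0x2a1d = 0x2a1d
+ 0x1219 = 0x3c36
+ 0x6940 = 0xa576
+ 0x4a02 = 0xef78
One's complement: ~0xef78
Checksum = 0x1087


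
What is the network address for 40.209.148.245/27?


IP:   00101000.11010001.10010100.11110101
Mask: 11111111.11111111.11111111.11100000
AND operation:
Net:  00101000.11010001.10010100.11100000
Network: 40.209.148.224/27


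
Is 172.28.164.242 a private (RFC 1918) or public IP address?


RFC 1918 private ranges:
  10.0.0.0/8 (10.0.0.0 - 10.255.255.255)
  172.16.0.0/12 (172.16.0.0 - 172.31.255.255)
  192.168.0.0/16 (192.168.0.0 - 192.168.255.255)
Private (in 172.16.0.0/12)


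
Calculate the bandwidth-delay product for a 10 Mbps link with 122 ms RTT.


BDP = bandwidth * RTT
= 10 Mbps * 122 ms
= 10 * 1e6 * 122 / 1000 bits
= 1220000 bits
= 152500 bytes
= 148.9258 KB
BDP = 1220000 bits (152500 bytes)


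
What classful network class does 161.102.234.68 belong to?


First octet: 161
Binary: 10100001
10xxxxxx -> Class B (128-191)
Class B, default mask 255.255.0.0 (/16)


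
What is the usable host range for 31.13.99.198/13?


Network: 31.8.0.0
Broadcast: 31.15.255.255
First usable = network + 1
Last usable = broadcast - 1
Range: 31.8.0.1 to 31.15.255.254


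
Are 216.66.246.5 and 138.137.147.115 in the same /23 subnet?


Mask: 255.255.254.0
216.66.246.5 AND mask = 216.66.246.0
138.137.147.115 AND mask = 138.137.146.0
No, different subnets (216.66.246.0 vs 138.137.146.0)
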